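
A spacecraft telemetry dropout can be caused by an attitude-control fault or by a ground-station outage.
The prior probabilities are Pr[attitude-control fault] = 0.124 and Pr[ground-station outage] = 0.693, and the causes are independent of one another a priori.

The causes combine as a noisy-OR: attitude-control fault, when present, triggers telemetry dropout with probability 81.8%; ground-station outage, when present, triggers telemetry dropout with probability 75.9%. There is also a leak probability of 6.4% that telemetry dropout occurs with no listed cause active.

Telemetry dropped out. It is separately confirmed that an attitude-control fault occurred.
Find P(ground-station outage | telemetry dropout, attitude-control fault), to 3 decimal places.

P(ground-station outage | telemetry dropout, attitude-control fault) ≈ 0.723

Under noisy-OR, P(telemetry dropout | causes) = 1 − (1−0.064)·∏(1−qᵢ) over the active causes.
Sum P(telemetry dropout|·) weighted by the priors over both values of ground-station outage:
  P(telemetry dropout | attitude-control fault) = 0.829648·0.307 + 0.958945·0.693
        = 0.254702 + 0.664549 = 0.919251
The terms with ground-station outage present sum to 0.664549, so
  P(ground-station outage | telemetry dropout, attitude-control fault) = 0.664549 / 0.919251 ≈ 0.723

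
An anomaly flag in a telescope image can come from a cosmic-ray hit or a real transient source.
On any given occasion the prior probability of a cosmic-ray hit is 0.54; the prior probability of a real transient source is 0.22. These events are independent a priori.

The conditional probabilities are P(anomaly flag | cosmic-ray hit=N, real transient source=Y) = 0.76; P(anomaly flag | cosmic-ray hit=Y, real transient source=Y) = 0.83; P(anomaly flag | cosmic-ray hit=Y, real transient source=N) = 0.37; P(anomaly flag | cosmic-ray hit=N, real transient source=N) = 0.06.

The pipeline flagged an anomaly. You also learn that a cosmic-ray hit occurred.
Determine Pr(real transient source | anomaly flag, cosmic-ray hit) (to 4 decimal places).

Pr(real transient source | anomaly flag, cosmic-ray hit) ≈ 0.3875

For the numerator, keep only real transient source=true terms: 0.83*0.22 = 0.182600
Normalizer over all consistent configurations: 0.37*0.78 + 0.83*0.22 = 0.471200
Posterior = 0.182600 / 0.471200 ≈ 0.3875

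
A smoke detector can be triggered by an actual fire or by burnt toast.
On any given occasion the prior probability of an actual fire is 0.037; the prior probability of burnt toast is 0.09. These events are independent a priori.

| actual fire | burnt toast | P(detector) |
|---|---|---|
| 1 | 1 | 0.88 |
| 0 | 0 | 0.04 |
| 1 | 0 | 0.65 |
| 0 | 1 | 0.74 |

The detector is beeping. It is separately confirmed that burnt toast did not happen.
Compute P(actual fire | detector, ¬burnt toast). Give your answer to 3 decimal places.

For the numerator, keep only actual fire=true terms: 0.65·0.037 = 0.024050
Normalizer over all consistent configurations: 0.04·0.963 + 0.65·0.037 = 0.062570
Posterior = 0.024050 / 0.062570 ≈ 0.384

P(actual fire | detector, ¬burnt toast) ≈ 0.384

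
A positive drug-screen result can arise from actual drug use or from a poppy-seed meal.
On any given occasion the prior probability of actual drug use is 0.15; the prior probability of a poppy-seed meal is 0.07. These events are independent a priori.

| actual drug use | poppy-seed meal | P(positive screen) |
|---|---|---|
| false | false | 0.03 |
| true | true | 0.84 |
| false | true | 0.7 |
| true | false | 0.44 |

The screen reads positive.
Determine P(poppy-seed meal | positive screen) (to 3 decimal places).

Weight on poppy-seed meal=true, given the evidence: 0.041650 + 0.008820 = 0.050470
The normalizing constant is 0.03·0.85·0.93 + 0.7·0.85·0.07 + 0.44·0.15·0.93 + 0.84·0.15·0.07 = 0.135565
Posterior = 0.050470 / 0.135565 ≈ 0.372

P(poppy-seed meal | positive screen) ≈ 0.372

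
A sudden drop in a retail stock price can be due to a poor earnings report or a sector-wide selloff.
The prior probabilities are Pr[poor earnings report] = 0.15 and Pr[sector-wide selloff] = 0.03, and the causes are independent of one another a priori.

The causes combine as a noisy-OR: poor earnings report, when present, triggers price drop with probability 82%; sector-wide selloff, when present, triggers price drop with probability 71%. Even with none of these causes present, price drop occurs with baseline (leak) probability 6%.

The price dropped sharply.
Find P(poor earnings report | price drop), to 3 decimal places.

P(poor earnings report | price drop) ≈ 0.648

Under noisy-OR, P(price drop | causes) = 1 − (1−0.06)·∏(1−qᵢ) over the active causes.
P(price drop) = 0.06·0.85·0.97 + 0.7274·0.85·0.03 + 0.8308·0.15·0.97 + 0.950932·0.15·0.03 = 0.049470 + 0.018549 + 0.120881 + 0.004279 = 0.193179
The poor earnings report-present share is 0.120881 + 0.004279 = 0.125160.
P(poor earnings report | price drop) = 0.125160 / 0.193179 ≈ 0.648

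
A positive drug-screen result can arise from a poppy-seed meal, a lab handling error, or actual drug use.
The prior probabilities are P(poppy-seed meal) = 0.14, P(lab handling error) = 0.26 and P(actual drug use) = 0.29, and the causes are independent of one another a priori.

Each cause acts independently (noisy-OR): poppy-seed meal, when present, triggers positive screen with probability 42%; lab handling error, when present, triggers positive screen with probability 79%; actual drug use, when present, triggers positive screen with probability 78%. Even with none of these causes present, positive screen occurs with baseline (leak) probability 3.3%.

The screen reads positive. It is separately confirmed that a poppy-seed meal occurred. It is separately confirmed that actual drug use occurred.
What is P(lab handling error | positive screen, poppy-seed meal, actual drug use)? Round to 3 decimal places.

Under noisy-OR, P(positive screen | causes) = 1 − (1−0.033)·∏(1−qᵢ) over the active causes.
Numerator (weight on configurations with lab handling error): 0.974088×0.26 = 0.253263
Denominator P(positive screen | poppy-seed meal, actual drug use): 0.876611×0.74 + 0.974088×0.26 = 0.901955
Posterior = 0.253263 / 0.901955 ≈ 0.281

P(lab handling error | positive screen, poppy-seed meal, actual drug use) ≈ 0.281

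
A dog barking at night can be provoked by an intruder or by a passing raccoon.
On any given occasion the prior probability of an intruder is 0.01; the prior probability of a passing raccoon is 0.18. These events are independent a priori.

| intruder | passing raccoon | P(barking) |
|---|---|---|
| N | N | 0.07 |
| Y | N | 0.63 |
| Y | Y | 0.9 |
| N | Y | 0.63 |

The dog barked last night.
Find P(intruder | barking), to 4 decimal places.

P(intruder | barking) ≈ 0.0386

P(barking) = 0.07·0.99·0.82 + 0.63·0.99·0.18 + 0.63·0.01·0.82 + 0.9·0.01·0.18 = 0.056826 + 0.112266 + 0.005166 + 0.001620 = 0.175878
The intruder-present share is 0.005166 + 0.001620 = 0.006786.
So P(intruder | barking) = 0.006786/0.175878 ≈ 0.0386.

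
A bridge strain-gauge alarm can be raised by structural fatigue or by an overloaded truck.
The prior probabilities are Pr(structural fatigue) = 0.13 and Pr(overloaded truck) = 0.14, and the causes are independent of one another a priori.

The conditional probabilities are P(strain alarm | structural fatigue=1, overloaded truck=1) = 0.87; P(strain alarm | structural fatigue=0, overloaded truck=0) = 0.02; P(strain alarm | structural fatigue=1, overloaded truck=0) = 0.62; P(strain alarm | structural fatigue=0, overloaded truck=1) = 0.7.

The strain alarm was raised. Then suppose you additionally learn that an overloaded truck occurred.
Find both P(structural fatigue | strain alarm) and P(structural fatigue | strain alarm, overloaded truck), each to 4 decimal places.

P(structural fatigue | strain alarm) ≈ 0.4593; P(structural fatigue | strain alarm, overloaded truck) ≈ 0.1566

Numerator (weight on configurations with structural fatigue): 0.069316 + 0.015834 = 0.085150
The normalizing constant is 0.02·0.87·0.86 + 0.7·0.87·0.14 + 0.62·0.13·0.86 + 0.87·0.13·0.14 = 0.185374
P(structural fatigue | strain alarm) = 0.085150/0.185374 ≈ 0.4593

With the extra evidence:
P(strain alarm | overloaded truck) = 0.7·0.87 + 0.87·0.13 = 0.609000 + 0.113100 = 0.722100
Restricting to configurations with structural fatigue present: 0.87·0.13 = 0.113100.
So P(structural fatigue | strain alarm, overloaded truck) = 0.113100/0.722100 ≈ 0.1566.
Conditioning on overloaded truck lowers the posterior on structural fatigue: the classic explaining-away effect in a common-effect structure.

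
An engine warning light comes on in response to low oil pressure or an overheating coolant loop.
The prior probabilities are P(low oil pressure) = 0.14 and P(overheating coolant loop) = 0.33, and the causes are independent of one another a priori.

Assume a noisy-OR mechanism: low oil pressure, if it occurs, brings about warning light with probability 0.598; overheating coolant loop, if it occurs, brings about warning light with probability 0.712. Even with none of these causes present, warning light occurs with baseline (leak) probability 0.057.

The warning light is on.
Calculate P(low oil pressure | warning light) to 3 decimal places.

Under noisy-OR, P(warning light | causes) = 1 − (1−0.057)·∏(1−qᵢ) over the active causes.
Enumerate the 4 (low oil pressure, overheating coolant loop) configurations and weight by the priors:
  P(warning light) = 0.057×0.86×0.67 + 0.728416×0.86×0.33 + 0.620914×0.14×0.67 + 0.890823×0.14×0.33
        = 0.032843 + 0.206724 + 0.058242 + 0.041156 = 0.338965
Keeping only the low oil pressure-present terms gives 0.099398, so
  P(low oil pressure | warning light) = 0.099398 / 0.338965 ≈ 0.293

P(low oil pressure | warning light) ≈ 0.293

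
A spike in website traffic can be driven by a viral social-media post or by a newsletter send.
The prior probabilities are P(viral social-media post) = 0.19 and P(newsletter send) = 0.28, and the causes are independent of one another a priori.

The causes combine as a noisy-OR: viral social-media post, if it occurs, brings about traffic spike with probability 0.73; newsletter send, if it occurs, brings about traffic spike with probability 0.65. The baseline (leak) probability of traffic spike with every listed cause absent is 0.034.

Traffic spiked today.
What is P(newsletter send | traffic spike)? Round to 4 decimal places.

Under noisy-OR, P(traffic spike | causes) = 1 − (1−0.034)·∏(1−qᵢ) over the active causes.
Sum P(traffic spike|·) weighted by the priors over the 4 (viral social-media post, newsletter send) configurations:
  P(traffic spike) = 0.034×0.81×0.72 + 0.6619×0.81×0.28 + 0.73918×0.19×0.72 + 0.908713×0.19×0.28
        = 0.019829 + 0.150119 + 0.101120 + 0.048344 = 0.319412
The terms with newsletter send present sum to 0.198463, so
  P(newsletter send | traffic spike) = 0.198463 / 0.319412 ≈ 0.6213

P(newsletter send | traffic spike) ≈ 0.6213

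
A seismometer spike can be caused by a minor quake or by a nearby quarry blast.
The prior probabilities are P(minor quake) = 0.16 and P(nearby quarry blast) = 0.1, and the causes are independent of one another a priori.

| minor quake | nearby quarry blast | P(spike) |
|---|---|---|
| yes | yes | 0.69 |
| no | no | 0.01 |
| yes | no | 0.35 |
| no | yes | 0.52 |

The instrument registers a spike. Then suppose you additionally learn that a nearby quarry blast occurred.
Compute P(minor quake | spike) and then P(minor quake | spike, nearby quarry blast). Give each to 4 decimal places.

P(minor quake | spike) ≈ 0.5453; P(minor quake | spike, nearby quarry blast) ≈ 0.2018

P(spike) = 0.01·0.84·0.9 + 0.52·0.84·0.1 + 0.35·0.16·0.9 + 0.69·0.16·0.1 = 0.007560 + 0.043680 + 0.050400 + 0.011040 = 0.112680
Restricting to configurations with minor quake present: 0.050400 + 0.011040 = 0.061440.
Hence the posterior is 0.061440/0.112680 ≈ 0.5453.

Now also conditioning on nearby quarry blast=true:
Numerator (weight on configurations with minor quake): 0.69·0.16 = 0.110400
The normalizing constant is 0.52·0.84 + 0.69·0.16 = 0.547200
Posterior = 0.110400 / 0.547200 ≈ 0.2018
— nearby quarry blast explains away the evidence for minor quake.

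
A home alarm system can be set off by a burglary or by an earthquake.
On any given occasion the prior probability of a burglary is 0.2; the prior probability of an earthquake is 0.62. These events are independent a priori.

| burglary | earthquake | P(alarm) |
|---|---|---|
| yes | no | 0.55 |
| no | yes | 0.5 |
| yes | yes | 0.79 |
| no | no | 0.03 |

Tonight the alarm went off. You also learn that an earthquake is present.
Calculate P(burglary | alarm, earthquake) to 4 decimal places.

P(burglary | alarm, earthquake) ≈ 0.2832

P(alarm | earthquake) = 0.5*0.8 + 0.79*0.2 = 0.400000 + 0.158000 = 0.558000
Of this, 0.158000 comes from 0.79*0.2 (the burglary=true cases).
Hence the posterior is 0.158000/0.558000 ≈ 0.2832.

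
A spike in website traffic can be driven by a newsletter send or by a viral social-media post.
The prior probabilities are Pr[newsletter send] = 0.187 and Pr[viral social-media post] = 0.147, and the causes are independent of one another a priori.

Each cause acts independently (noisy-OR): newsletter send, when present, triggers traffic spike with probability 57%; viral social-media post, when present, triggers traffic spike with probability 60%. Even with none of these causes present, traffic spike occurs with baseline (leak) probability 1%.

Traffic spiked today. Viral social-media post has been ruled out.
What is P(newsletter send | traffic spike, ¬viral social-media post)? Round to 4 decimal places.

P(newsletter send | traffic spike, ¬viral social-media post) ≈ 0.9296

Under noisy-OR, P(traffic spike | causes) = 1 − (1−0.01)·∏(1−qᵢ) over the active causes.
Weight on newsletter send=true, given the evidence: 0.5743×0.187 = 0.107394
The normalizing constant is 0.01×0.813 + 0.5743×0.187 = 0.115524
Posterior = 0.107394 / 0.115524 ≈ 0.9296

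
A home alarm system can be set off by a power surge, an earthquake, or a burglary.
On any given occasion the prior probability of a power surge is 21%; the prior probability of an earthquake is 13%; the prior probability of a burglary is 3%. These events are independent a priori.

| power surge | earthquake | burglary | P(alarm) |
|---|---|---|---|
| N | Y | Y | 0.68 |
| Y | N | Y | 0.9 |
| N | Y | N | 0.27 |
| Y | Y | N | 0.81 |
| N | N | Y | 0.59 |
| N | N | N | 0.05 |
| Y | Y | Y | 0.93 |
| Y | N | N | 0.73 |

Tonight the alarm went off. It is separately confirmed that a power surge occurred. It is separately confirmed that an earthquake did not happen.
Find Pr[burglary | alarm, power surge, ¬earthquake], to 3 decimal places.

P(alarm | power surge, ¬earthquake) = 0.73·0.97 + 0.9·0.03 = 0.708100 + 0.027000 = 0.735100
Restricting to configurations with burglary present: 0.9·0.03 = 0.027000.
Hence the posterior is 0.027000/0.735100 ≈ 0.037.

Pr[burglary | alarm, power surge, ¬earthquake] ≈ 0.037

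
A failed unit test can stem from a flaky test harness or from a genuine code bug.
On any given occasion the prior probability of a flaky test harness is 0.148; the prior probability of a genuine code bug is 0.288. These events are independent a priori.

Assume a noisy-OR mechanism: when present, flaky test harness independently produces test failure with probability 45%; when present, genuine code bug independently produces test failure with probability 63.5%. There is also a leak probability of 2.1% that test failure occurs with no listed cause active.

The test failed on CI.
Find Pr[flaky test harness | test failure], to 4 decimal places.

Under noisy-OR, P(test failure | causes) = 1 − (1−0.021)·∏(1−qᵢ) over the active causes.
P(test failure) = 0.021×0.852×0.712 + 0.642665×0.852×0.288 + 0.46155×0.148×0.712 + 0.803466×0.148×0.288 = 0.012739 + 0.157695 + 0.048636 + 0.034247 = 0.253317
Restricting to configurations with flaky test harness present: 0.048636 + 0.034247 = 0.082883.
P(flaky test harness | test failure) = 0.082883 / 0.253317 ≈ 0.3272

Pr[flaky test harness | test failure] ≈ 0.3272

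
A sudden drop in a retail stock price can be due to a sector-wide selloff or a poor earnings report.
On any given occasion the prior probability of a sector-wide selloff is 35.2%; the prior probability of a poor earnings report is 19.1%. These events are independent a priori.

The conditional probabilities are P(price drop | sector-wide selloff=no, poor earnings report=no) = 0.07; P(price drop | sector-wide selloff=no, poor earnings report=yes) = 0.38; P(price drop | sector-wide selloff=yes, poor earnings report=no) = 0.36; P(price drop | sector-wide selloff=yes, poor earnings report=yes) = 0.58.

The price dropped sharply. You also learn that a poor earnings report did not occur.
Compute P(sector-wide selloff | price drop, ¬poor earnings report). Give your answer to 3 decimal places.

P(sector-wide selloff | price drop, ¬poor earnings report) ≈ 0.736

For the numerator, keep only sector-wide selloff=true terms: 0.36·0.352 = 0.126720
The normalizing constant is 0.07·0.648 + 0.36·0.352 = 0.172080
P(sector-wide selloff | price drop, ¬poor earnings report) = 0.126720/0.172080 ≈ 0.736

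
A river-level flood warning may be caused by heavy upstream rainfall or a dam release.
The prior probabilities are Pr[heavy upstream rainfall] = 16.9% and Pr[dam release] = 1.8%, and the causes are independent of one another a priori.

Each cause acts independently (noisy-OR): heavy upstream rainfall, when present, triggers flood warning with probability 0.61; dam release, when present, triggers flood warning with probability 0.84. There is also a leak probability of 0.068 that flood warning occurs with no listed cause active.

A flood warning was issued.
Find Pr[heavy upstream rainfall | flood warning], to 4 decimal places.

Pr[heavy upstream rainfall | flood warning] ≈ 0.6140

Under noisy-OR, P(flood warning | causes) = 1 − (1−0.068)·∏(1−qᵢ) over the active causes.
By total probability over the 4 (heavy upstream rainfall, dam release) configurations:
  P(flood warning) = 0.068·0.831·0.982 + 0.85088·0.831·0.018 + 0.63652·0.169·0.982 + 0.941843·0.169·0.018
        = 0.055491 + 0.012727 + 0.105636 + 0.002865 = 0.176719
Keeping only the heavy upstream rainfall-present terms gives 0.108501, so
  P(heavy upstream rainfall | flood warning) = 0.108501 / 0.176719 ≈ 0.6140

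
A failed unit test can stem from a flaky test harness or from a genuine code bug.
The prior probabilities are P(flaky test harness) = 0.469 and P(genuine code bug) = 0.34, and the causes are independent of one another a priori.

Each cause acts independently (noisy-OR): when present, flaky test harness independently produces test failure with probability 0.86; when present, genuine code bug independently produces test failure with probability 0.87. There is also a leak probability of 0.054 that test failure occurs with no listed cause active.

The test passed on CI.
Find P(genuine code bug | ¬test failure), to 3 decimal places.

P(genuine code bug | ¬test failure) ≈ 0.063

Under noisy-OR, P(test failure | causes) = 1 − (1−0.054)·∏(1−qᵢ) over the active causes.
P(¬test failure) = 0.946*0.531*0.66 + 0.12298*0.531*0.34 + 0.13244*0.469*0.66 + 0.017217*0.469*0.34 = 0.331535 + 0.022203 + 0.040995 + 0.002745 = 0.397478
The genuine code bug-present share is 0.022203 + 0.002745 = 0.024948.
So P(genuine code bug | ¬test failure) = 0.024948/0.397478 ≈ 0.063.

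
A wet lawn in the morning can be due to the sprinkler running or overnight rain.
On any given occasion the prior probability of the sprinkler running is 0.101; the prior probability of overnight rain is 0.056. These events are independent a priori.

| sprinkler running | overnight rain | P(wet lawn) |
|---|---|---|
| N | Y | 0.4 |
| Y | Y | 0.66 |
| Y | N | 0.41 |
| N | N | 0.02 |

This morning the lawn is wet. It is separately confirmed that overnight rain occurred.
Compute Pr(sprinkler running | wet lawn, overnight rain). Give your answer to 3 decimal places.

Pr(sprinkler running | wet lawn, overnight rain) ≈ 0.156

Sum P(wet lawn|·) weighted by the priors over both values of sprinkler running:
  P(wet lawn | overnight rain) = 0.4×0.899 + 0.66×0.101
        = 0.359600 + 0.066660 = 0.426260
Configurations with sprinkler running contribute 0.066660, so
  P(sprinkler running | wet lawn, overnight rain) = 0.066660 / 0.426260 ≈ 0.156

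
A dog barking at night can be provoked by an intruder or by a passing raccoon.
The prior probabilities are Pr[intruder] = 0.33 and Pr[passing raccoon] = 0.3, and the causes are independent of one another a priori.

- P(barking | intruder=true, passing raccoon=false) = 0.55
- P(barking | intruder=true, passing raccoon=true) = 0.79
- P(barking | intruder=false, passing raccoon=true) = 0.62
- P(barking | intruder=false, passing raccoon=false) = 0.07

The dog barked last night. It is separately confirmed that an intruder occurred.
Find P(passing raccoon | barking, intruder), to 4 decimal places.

P(barking | intruder) = 0.55×0.7 + 0.79×0.3 = 0.385000 + 0.237000 = 0.622000
Of this, 0.237000 comes from 0.79×0.3 (the passing raccoon=true cases).
P(passing raccoon | barking, intruder) = 0.237000 / 0.622000 ≈ 0.3810

P(passing raccoon | barking, intruder) ≈ 0.3810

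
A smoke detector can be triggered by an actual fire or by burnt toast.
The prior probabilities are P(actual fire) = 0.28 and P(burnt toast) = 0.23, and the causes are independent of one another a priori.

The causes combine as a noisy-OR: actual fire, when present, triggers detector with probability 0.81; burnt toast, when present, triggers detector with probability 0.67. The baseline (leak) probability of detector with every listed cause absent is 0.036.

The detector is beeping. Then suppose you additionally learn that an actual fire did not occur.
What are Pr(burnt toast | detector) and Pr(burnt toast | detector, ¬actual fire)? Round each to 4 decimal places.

Pr(burnt toast | detector) ≈ 0.4694; Pr(burnt toast | detector, ¬actual fire) ≈ 0.8498

Under noisy-OR, P(detector | causes) = 1 − (1−0.036)·∏(1−qᵢ) over the active causes.
For the numerator, keep only burnt toast=true terms: 0.112919 + 0.060507 = 0.173426
Denominator P(detector): 0.036×0.72×0.77 + 0.68188×0.72×0.23 + 0.81684×0.28×0.77 + 0.939557×0.28×0.23 = 0.369495
Posterior = 0.173426 / 0.369495 ≈ 0.4694

Now condition on the additional information:
Numerator (weight on configurations with burnt toast): 0.68188*0.23 = 0.156832
Denominator P(detector | ¬actual fire): 0.036*0.77 + 0.68188*0.23 = 0.184552
P(burnt toast | detector, ¬actual fire) = 0.156832/0.184552 ≈ 0.8498
Ruling out actual fire raises the posterior on burnt toast — the flip side of explaining away.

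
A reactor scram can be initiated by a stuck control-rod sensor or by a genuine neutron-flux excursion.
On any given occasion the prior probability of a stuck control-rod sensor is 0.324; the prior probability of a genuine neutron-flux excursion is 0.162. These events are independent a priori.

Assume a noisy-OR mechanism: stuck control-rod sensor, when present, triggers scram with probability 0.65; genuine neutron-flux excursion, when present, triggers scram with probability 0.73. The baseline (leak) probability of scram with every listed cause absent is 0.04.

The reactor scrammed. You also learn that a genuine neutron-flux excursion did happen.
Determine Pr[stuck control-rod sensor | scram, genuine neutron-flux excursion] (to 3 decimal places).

Pr[stuck control-rod sensor | scram, genuine neutron-flux excursion] ≈ 0.370

Under noisy-OR, P(scram | causes) = 1 − (1−0.04)·∏(1−qᵢ) over the active causes.
P(scram | genuine neutron-flux excursion) = 0.7408*0.676 + 0.90928*0.324 = 0.500781 + 0.294607 = 0.795388
Of this, 0.294607 comes from 0.90928*0.324 (the stuck control-rod sensor=true cases).
P(stuck control-rod sensor | scram, genuine neutron-flux excursion) = 0.294607 / 0.795388 ≈ 0.370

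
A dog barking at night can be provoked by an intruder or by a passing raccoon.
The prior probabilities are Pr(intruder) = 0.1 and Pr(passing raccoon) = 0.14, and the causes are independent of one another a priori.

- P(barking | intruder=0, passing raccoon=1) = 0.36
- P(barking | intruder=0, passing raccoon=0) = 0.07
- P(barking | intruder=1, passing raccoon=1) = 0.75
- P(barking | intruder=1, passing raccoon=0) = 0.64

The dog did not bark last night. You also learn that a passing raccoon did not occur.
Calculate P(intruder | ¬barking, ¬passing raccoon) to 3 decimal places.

P(intruder | ¬barking, ¬passing raccoon) ≈ 0.041

P(¬barking | ¬passing raccoon) = 0.93×0.9 + 0.36×0.1 = 0.837000 + 0.036000 = 0.873000
Restricting to configurations with intruder present: 0.36×0.1 = 0.036000.
P(intruder | ¬barking, ¬passing raccoon) = 0.036000 / 0.873000 ≈ 0.041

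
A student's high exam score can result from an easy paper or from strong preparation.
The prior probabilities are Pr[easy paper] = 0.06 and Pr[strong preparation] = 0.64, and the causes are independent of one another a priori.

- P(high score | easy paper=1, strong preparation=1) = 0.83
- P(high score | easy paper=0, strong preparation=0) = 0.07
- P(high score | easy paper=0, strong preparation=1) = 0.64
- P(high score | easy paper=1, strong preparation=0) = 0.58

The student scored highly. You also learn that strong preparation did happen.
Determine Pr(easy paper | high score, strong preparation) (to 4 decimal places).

P(high score | strong preparation) = 0.64·0.94 + 0.83·0.06 = 0.601600 + 0.049800 = 0.651400
Of this, 0.049800 comes from 0.83·0.06 (the easy paper=true cases).
So P(easy paper | high score, strong preparation) = 0.049800/0.651400 ≈ 0.0765.

Pr(easy paper | high score, strong preparation) ≈ 0.0765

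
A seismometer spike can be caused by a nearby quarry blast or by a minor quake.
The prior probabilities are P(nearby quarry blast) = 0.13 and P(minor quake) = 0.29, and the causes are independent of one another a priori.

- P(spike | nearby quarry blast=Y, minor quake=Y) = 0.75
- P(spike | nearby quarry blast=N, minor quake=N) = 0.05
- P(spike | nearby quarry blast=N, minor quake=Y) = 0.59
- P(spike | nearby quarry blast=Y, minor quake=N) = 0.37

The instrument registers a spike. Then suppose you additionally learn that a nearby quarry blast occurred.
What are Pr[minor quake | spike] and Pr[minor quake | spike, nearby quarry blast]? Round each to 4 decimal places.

Pr[minor quake | spike] ≈ 0.7314; Pr[minor quake | spike, nearby quarry blast] ≈ 0.4529

Numerator (weight on configurations with minor quake): 0.148857 + 0.028275 = 0.177132
Normalizer over all consistent configurations: 0.05·0.87·0.71 + 0.59·0.87·0.29 + 0.37·0.13·0.71 + 0.75·0.13·0.29 = 0.242168
Posterior = 0.177132 / 0.242168 ≈ 0.7314

With the extra evidence:
Sum P(spike|·) weighted by the priors over both values of minor quake:
  P(spike | nearby quarry blast) = 0.37·0.71 + 0.75·0.29
        = 0.262700 + 0.217500 = 0.480200
Keeping only the minor quake-present terms gives 0.217500, so
  P(minor quake | spike, nearby quarry blast) = 0.217500 / 0.480200 ≈ 0.4529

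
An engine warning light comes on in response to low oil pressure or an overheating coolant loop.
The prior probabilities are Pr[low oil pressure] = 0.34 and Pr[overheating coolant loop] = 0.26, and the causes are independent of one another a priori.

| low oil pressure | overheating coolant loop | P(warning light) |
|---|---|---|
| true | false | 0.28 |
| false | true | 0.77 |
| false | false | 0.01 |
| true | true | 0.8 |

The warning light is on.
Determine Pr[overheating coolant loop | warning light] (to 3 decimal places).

Pr[overheating coolant loop | warning light] ≈ 0.729

By total probability over the 4 (low oil pressure, overheating coolant loop) configurations:
  P(warning light) = 0.01*0.66*0.74 + 0.77*0.66*0.26 + 0.28*0.34*0.74 + 0.8*0.34*0.26
        = 0.004884 + 0.132132 + 0.070448 + 0.070720 = 0.278184
Keeping only the overheating coolant loop-present terms gives 0.202852, so
  P(overheating coolant loop | warning light) = 0.202852 / 0.278184 ≈ 0.729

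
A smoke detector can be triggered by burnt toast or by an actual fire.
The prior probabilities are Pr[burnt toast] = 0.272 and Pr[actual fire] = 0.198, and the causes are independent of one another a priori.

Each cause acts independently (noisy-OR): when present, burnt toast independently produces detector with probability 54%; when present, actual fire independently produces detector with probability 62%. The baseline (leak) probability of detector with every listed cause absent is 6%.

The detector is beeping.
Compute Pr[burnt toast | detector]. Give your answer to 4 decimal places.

Pr[burnt toast | detector] ≈ 0.5694

Under noisy-OR, P(detector | causes) = 1 − (1−0.06)·∏(1−qᵢ) over the active causes.
Enumerate the 4 (burnt toast, actual fire) configurations and weight by the priors:
  P(detector) = 0.06·0.728·0.802 + 0.6428·0.728·0.198 + 0.5676·0.272·0.802 + 0.835688·0.272·0.198
        = 0.035031 + 0.092656 + 0.123819 + 0.045007 = 0.296513
Configurations with burnt toast contribute 0.168826, so
  P(burnt toast | detector) = 0.168826 / 0.296513 ≈ 0.5694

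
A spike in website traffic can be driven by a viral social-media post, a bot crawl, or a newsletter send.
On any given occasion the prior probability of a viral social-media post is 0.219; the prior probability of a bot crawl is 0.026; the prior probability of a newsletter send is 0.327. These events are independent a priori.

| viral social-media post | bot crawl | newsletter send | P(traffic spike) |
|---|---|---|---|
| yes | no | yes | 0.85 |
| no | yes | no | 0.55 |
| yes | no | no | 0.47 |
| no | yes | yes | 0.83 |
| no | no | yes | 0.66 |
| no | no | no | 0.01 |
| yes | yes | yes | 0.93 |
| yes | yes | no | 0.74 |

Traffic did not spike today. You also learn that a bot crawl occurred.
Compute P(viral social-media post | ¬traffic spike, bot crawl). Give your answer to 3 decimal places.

P(viral social-media post | ¬traffic spike, bot crawl) ≈ 0.134

P(¬traffic spike | bot crawl) = 0.45*0.781*0.673 + 0.17*0.781*0.327 + 0.26*0.219*0.673 + 0.07*0.219*0.327 = 0.236526 + 0.043416 + 0.038321 + 0.005013 = 0.323276
Restricting to configurations with viral social-media post present: 0.038321 + 0.005013 = 0.043334.
So P(viral social-media post | ¬traffic spike, bot crawl) = 0.043334/0.323276 ≈ 0.134.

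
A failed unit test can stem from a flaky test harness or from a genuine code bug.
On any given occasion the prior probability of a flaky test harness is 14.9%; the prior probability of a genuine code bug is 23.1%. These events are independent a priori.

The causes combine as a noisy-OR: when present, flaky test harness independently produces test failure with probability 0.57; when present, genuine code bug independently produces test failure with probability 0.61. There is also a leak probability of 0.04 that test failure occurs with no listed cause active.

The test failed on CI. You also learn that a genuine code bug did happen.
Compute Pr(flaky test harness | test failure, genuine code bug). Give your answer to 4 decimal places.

Under noisy-OR, P(test failure | causes) = 1 − (1−0.04)·∏(1−qᵢ) over the active causes.
P(test failure | genuine code bug) = 0.6256×0.851 + 0.839008×0.149 = 0.532386 + 0.125012 = 0.657398
The flaky test harness-present share is 0.839008×0.149 = 0.125012.
Hence the posterior is 0.125012/0.657398 ≈ 0.1902.

Pr(flaky test harness | test failure, genuine code bug) ≈ 0.1902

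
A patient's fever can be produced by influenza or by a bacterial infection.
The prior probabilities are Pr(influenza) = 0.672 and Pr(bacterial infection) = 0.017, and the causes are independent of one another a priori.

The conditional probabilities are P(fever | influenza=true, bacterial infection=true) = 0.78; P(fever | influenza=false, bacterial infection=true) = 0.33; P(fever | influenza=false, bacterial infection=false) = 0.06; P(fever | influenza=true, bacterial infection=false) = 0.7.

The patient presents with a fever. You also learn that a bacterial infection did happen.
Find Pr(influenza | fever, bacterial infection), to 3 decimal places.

Numerator (weight on configurations with influenza): 0.78×0.672 = 0.524160
Denominator P(fever | bacterial infection): 0.33×0.328 + 0.78×0.672 = 0.632400
Posterior = 0.524160 / 0.632400 ≈ 0.829

Pr(influenza | fever, bacterial infection) ≈ 0.829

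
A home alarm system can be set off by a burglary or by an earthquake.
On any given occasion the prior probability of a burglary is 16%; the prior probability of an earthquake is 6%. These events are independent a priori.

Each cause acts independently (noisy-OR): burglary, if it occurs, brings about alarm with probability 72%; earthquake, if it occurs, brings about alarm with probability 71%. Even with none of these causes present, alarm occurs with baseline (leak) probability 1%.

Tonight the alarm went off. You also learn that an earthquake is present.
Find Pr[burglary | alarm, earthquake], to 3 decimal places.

Under noisy-OR, P(alarm | causes) = 1 − (1−0.01)·∏(1−qᵢ) over the active causes.
P(alarm | earthquake) = 0.7129·0.84 + 0.919612·0.16 = 0.598836 + 0.147138 = 0.745974
Restricting to configurations with burglary present: 0.919612·0.16 = 0.147138.
P(burglary | alarm, earthquake) = 0.147138 / 0.745974 ≈ 0.197

Pr[burglary | alarm, earthquake] ≈ 0.197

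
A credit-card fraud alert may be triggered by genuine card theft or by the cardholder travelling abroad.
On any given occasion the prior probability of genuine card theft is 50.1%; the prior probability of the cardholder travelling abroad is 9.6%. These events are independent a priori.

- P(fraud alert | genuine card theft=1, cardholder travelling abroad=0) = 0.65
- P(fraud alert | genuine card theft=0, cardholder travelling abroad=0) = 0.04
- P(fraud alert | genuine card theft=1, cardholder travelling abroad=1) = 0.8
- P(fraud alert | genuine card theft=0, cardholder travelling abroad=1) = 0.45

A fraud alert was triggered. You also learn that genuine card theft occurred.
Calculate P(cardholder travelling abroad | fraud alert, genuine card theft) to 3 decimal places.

Numerator (weight on configurations with cardholder travelling abroad): 0.8×0.096 = 0.076800
Normalizer over all consistent configurations: 0.65×0.904 + 0.8×0.096 = 0.664400
Posterior = 0.076800 / 0.664400 ≈ 0.116

P(cardholder travelling abroad | fraud alert, genuine card theft) ≈ 0.116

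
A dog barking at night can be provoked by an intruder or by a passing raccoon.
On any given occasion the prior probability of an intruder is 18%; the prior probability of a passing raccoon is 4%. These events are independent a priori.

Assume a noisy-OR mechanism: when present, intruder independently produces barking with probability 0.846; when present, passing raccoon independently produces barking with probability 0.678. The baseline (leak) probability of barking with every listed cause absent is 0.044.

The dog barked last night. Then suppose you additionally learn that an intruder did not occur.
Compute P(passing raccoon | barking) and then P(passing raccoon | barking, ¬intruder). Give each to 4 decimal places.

Under noisy-OR, P(barking | causes) = 1 − (1−0.044)·∏(1−qᵢ) over the active causes.
P(barking) = 0.044*0.82*0.96 + 0.692168*0.82*0.04 + 0.852776*0.18*0.96 + 0.952594*0.18*0.04 = 0.034637 + 0.022703 + 0.147360 + 0.006859 = 0.211559
Of this, 0.029562 comes from 0.022703 + 0.006859 (the passing raccoon=true cases).
Hence the posterior is 0.029562/0.211559 ≈ 0.1397.

With the extra evidence:
P(barking | ¬intruder) = 0.044*0.96 + 0.692168*0.04 = 0.042240 + 0.027687 = 0.069927
Of this, 0.027687 comes from 0.692168*0.04 (the passing raccoon=true cases).
P(passing raccoon | barking, ¬intruder) = 0.027687 / 0.069927 ≈ 0.3959
With intruder excluded, passing raccoon must carry more of the explanatory weight for the barking.

P(passing raccoon | barking) ≈ 0.1397; P(passing raccoon | barking, ¬intruder) ≈ 0.3959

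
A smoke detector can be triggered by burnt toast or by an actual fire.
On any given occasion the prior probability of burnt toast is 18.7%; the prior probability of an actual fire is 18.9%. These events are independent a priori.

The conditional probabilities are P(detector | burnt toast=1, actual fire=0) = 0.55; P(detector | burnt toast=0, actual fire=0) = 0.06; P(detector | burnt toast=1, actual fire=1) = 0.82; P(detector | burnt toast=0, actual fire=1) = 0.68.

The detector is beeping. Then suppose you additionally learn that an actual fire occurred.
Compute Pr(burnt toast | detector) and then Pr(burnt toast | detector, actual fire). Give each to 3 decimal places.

Pr(burnt toast | detector) ≈ 0.438; Pr(burnt toast | detector, actual fire) ≈ 0.217

By total probability over the 4 (burnt toast, actual fire) configurations:
  P(detector) = 0.06*0.813*0.811 + 0.68*0.813*0.189 + 0.55*0.187*0.811 + 0.82*0.187*0.189
        = 0.039561 + 0.104487 + 0.083411 + 0.028981 = 0.256440
The terms with burnt toast present sum to 0.112392, so
  P(burnt toast | detector) = 0.112392 / 0.256440 ≈ 0.438

Now also conditioning on actual fire=true:
P(detector | actual fire) = 0.68×0.813 + 0.82×0.187 = 0.552840 + 0.153340 = 0.706180
The burnt toast-present share is 0.82×0.187 = 0.153340.
P(burnt toast | detector, actual fire) = 0.153340 / 0.706180 ≈ 0.217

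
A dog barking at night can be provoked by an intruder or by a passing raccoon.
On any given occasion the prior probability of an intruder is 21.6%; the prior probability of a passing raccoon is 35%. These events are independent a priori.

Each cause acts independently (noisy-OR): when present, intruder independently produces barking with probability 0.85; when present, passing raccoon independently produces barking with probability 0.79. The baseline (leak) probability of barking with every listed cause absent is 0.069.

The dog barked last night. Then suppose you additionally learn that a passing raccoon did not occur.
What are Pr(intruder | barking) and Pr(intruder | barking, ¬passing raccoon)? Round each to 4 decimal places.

Pr(intruder | barking) ≈ 0.4314; Pr(intruder | barking, ¬passing raccoon) ≈ 0.7745

Under noisy-OR, P(barking | causes) = 1 − (1−0.069)·∏(1−qᵢ) over the active causes.
P(barking) = 0.069×0.784×0.65 + 0.80449×0.784×0.35 + 0.86035×0.216×0.65 + 0.970673×0.216×0.35 = 0.035162 + 0.220752 + 0.120793 + 0.073383 = 0.450090
The intruder-present share is 0.120793 + 0.073383 = 0.194176.
Hence the posterior is 0.194176/0.450090 ≈ 0.4314.

Now also conditioning on passing raccoon≠true:
P(barking | ¬passing raccoon) = 0.069·0.784 + 0.86035·0.216 = 0.054096 + 0.185836 = 0.239932
Of this, 0.185836 comes from 0.86035·0.216 (the intruder=true cases).
So P(intruder | barking, ¬passing raccoon) = 0.185836/0.239932 ≈ 0.7745.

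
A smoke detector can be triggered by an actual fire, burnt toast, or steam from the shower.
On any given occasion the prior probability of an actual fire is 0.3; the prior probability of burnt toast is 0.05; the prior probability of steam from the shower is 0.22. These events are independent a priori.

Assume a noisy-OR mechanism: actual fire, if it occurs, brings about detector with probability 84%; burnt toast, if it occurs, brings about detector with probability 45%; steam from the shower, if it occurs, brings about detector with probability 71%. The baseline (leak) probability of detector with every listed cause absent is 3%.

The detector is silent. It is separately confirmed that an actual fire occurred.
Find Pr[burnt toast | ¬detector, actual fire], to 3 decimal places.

Under noisy-OR, P(detector | causes) = 1 − (1−0.03)·∏(1−qᵢ) over the active causes.
P(¬detector | actual fire) = 0.1552×0.95×0.78 + 0.045008×0.95×0.22 + 0.08536×0.05×0.78 + 0.024754×0.05×0.22 = 0.115003 + 0.009407 + 0.003329 + 0.000272 = 0.128011
Of this, 0.003601 comes from 0.003329 + 0.000272 (the burnt toast=true cases).
P(burnt toast | ¬detector, actual fire) = 0.003601 / 0.128011 ≈ 0.028

Pr[burnt toast | ¬detector, actual fire] ≈ 0.028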